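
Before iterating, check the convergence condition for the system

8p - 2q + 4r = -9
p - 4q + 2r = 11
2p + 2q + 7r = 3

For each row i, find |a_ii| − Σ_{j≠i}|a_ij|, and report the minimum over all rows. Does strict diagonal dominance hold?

row 1: |8| − (2+4) = 2
row 2: |-4| − (1+2) = 1
row 3: |7| − (2+2) = 3
minimum over rows = 1 → strictly diagonally dominant (convergence guaranteed)

1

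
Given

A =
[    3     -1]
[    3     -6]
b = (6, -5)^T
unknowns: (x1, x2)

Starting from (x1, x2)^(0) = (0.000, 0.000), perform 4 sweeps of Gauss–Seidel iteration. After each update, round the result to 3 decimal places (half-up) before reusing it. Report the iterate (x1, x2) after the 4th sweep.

Iteration 1:
  x1 = (6 - (-1)·0.000) / (3) = 2.000
  x2 = (-5 - (3)·2.000) / (-6) = 1.833
Iteration 2:
  x1 = (6 - (-1)·1.833) / (3) = 2.611
  x2 = (-5 - (3)·2.611) / (-6) = 2.139
Iteration 3:
  x1 = (6 - (-1)·2.139) / (3) = 2.713
  x2 = (-5 - (3)·2.713) / (-6) = 2.190
Iteration 4:
  x1 = (6 - (-1)·2.190) / (3) = 2.730
  x2 = (-5 - (3)·2.730) / (-6) = 2.198

(2.730, 2.198)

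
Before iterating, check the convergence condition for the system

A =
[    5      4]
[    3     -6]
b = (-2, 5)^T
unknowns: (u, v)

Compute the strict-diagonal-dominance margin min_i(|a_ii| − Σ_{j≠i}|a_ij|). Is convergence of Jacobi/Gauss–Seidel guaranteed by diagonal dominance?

row 1: |5| − (4) = 1
row 2: |-6| − (3) = 3
minimum over rows = 1 → strictly diagonally dominant (convergence guaranteed)

1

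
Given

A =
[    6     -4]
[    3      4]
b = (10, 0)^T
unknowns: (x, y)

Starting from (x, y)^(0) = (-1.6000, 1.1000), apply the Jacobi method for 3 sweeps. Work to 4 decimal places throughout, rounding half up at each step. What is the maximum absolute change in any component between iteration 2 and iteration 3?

Iteration 1:
  x = (10 - (-4)·1.1000) / (6) = 2.4000
  y = (0 - (3)·-1.6000) / (4) = 1.2000
Iteration 2:
  x = (10 - (-4)·1.2000) / (6) = 2.4667
  y = (0 - (3)·2.4000) / (4) = -1.8000
Iteration 3:
  x = (10 - (-4)·-1.8000) / (6) = 0.4667
  y = (0 - (3)·2.4667) / (4) = -1.8500
Change: (-2.0000, -0.0500) → max |·| = 2.0000

2.0000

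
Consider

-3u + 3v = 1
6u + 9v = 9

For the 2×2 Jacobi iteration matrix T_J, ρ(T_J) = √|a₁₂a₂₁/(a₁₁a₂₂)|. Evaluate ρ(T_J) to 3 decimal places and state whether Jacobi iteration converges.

0.816

a₁₂a₂₁/(a₁₁a₂₂) = (3)·(6) / ((-3)·(9)) = -0.666667
ρ = √|-0.666667| = √0.666667 = 0.816
ρ < 1, so Jacobi converges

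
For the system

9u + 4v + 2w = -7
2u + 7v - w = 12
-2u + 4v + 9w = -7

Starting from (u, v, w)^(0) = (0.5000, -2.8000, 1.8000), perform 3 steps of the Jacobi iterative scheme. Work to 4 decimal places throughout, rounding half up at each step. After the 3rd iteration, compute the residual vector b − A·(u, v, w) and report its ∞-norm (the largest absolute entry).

Iteration 1:
  u = (-7 - (4)·-2.8000 - (2)·1.8000) / (9) = 0.0667
  v = (12 - (2)·0.5000 - (-1)·1.8000) / (7) = 1.8286
  w = (-7 - (-2)·0.5000 - (4)·-2.8000) / (9) = 0.5778
Iteration 2:
  u = (-7 - (4)·1.8286 - (2)·0.5778) / (9) = -1.7189
  v = (12 - (2)·0.0667 - (-1)·0.5778) / (7) = 1.7778
  w = (-7 - (-2)·0.0667 - (4)·1.8286) / (9) = -1.5757
Iteration 3:
  u = (-7 - (4)·1.7778 - (2)·-1.5757) / (9) = -1.2178
  v = (12 - (2)·-1.7189 - (-1)·-1.5757) / (7) = 1.9803
  w = (-7 - (-2)·-1.7189 - (4)·1.7778) / (9) = -1.9499
Residual b − A·x = (-0.0612, -1.3764, 0.1923); ∞-norm = 1.3764

1.3764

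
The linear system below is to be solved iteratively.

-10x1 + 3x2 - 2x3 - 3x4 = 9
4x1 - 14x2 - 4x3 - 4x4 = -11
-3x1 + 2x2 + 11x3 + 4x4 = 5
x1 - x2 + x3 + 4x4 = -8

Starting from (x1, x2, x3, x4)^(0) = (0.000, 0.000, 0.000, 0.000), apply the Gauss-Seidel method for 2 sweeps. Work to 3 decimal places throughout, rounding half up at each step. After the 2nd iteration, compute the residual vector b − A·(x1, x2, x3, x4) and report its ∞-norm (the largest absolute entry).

1.996

Iteration 1:
  x1 = (9 - (3)·0.000 - (-2)·0.000 - (-3)·0.000) / (-10) = -0.900
  x2 = (-11 - (4)·-0.900 - (-4)·0.000 - (-4)·0.000) / (-14) = 0.529
  x3 = (5 - (-3)·-0.900 - (2)·0.529 - (4)·0.000) / (11) = 0.113
  x4 = (-8 - (1)·-0.900 - (-1)·0.529 - (1)·0.113) / (4) = -1.671
Iteration 2:
  x1 = (9 - (3)·0.529 - (-2)·0.113 - (-3)·-1.671) / (-10) = -0.263
  x2 = (-11 - (4)·-0.263 - (-4)·0.113 - (-4)·-1.671) / (-14) = 1.156
  x3 = (5 - (-3)·-0.263 - (2)·1.156 - (4)·-1.671) / (11) = 0.780
  x4 = (-8 - (1)·-0.263 - (-1)·1.156 - (1)·0.780) / (4) = -1.840
Residual b − A·x = (-1.058, 1.996, 0.679, -0.001); ∞-norm = 1.996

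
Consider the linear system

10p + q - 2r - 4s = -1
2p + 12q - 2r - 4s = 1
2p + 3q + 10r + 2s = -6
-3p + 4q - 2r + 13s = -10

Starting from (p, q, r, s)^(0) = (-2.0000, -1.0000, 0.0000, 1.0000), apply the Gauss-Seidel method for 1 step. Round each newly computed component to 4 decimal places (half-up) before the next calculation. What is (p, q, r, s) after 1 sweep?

(0.4000, 0.3500, -0.9850, -0.9362)

Iteration 1:
  p = (-1 - (1)·-1.0000 - (-2)·0.0000 - (-4)·1.0000) / (10) = 0.4000
  q = (1 - (2)·0.4000 - (-2)·0.0000 - (-4)·1.0000) / (12) = 0.3500
  r = (-6 - (2)·0.4000 - (3)·0.3500 - (2)·1.0000) / (10) = -0.9850
  s = (-10 - (-3)·0.4000 - (4)·0.3500 - (-2)·-0.9850) / (13) = -0.9362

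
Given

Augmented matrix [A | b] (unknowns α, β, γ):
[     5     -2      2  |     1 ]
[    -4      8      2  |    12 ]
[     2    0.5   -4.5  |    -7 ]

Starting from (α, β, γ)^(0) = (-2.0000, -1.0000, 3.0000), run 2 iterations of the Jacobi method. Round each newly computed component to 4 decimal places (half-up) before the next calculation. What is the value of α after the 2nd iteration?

-0.1222

Iteration 1:
  α = (1 - (-2)·-1.0000 - (2)·3.0000) / (5) = -1.4000
  β = (12 - (-4)·-2.0000 - (2)·3.0000) / (8) = -0.2500
  γ = (-7 - (2)·-2.0000 - (0.5)·-1.0000) / (-4.5) = 0.5556
Iteration 2:
  α = (1 - (-2)·-0.2500 - (2)·0.5556) / (5) = -0.1222
  β = (12 - (-4)·-1.4000 - (2)·0.5556) / (8) = 0.6611
  γ = (-7 - (2)·-1.4000 - (0.5)·-0.2500) / (-4.5) = 0.9056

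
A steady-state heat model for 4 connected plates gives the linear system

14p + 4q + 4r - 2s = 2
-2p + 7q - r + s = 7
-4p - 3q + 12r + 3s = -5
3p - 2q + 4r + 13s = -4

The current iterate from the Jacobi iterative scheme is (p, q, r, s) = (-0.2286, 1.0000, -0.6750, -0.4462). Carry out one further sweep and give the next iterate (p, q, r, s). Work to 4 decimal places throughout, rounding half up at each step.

One sweep:
  p = (2 - (4)·1.0000 - (4)·-0.6750 - (-2)·-0.4462) / (14) = -0.0137
  q = (7 - (-2)·-0.2286 - (-1)·-0.6750 - (1)·-0.4462) / (7) = 0.9020
  r = (-5 - (-4)·-0.2286 - (-3)·1.0000 - (3)·-0.4462) / (12) = -0.1313
  s = (-4 - (3)·-0.2286 - (-2)·1.0000 - (4)·-0.6750) / (13) = 0.1066

(-0.0137, 0.9020, -0.1313, 0.1066)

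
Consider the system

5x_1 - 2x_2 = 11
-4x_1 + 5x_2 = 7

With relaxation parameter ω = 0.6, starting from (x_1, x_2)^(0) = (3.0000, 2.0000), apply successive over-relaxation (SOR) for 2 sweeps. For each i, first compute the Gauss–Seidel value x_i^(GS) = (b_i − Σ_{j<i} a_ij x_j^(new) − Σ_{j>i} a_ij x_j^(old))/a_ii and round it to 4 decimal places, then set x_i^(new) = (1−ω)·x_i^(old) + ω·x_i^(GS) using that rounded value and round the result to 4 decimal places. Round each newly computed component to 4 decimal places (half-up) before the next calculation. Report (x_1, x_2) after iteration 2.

(3.2592, 3.6364)

Iteration 1:
  x_1: GS value = (11 - (-2)·2.0000) / (5) = 3.0000;  x_1 ← (1−ω)·3.0000 + ω·3.0000 = 3.0000
  x_2: GS value = (7 - (-4)·3.0000) / (5) = 3.8000;  x_2 ← (1−ω)·2.0000 + ω·3.8000 = 3.0800
Iteration 2:
  x_1: GS value = (11 - (-2)·3.0800) / (5) = 3.4320;  x_1 ← (1−ω)·3.0000 + ω·3.4320 = 3.2592
  x_2: GS value = (7 - (-4)·3.2592) / (5) = 4.0074;  x_2 ← (1−ω)·3.0800 + ω·4.0074 = 3.6364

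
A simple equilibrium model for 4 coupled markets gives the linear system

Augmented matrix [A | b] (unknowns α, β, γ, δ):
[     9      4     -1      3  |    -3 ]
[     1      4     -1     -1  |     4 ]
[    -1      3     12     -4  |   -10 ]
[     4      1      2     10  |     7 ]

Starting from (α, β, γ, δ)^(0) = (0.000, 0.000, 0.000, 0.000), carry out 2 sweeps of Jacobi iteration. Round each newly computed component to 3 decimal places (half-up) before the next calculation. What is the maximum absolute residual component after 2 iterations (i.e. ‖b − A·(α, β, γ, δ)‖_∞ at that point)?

3.122

Iteration 1:
  α = (-3 - (4)·0.000 - (-1)·0.000 - (3)·0.000) / (9) = -0.333
  β = (4 - (1)·0.000 - (-1)·0.000 - (-1)·0.000) / (4) = 1.000
  γ = (-10 - (-1)·0.000 - (3)·0.000 - (-4)·0.000) / (12) = -0.833
  δ = (7 - (4)·0.000 - (1)·0.000 - (2)·0.000) / (10) = 0.700
Iteration 2:
  α = (-3 - (4)·1.000 - (-1)·-0.833 - (3)·0.700) / (9) = -1.104
  β = (4 - (1)·-0.333 - (-1)·-0.833 - (-1)·0.700) / (4) = 1.050
  γ = (-10 - (-1)·-0.333 - (3)·1.000 - (-4)·0.700) / (12) = -0.878
  δ = (7 - (4)·-0.333 - (1)·1.000 - (2)·-0.833) / (10) = 0.900
Residual b − A·x = (-0.842, 0.926, -0.118, 3.122); ∞-norm = 3.122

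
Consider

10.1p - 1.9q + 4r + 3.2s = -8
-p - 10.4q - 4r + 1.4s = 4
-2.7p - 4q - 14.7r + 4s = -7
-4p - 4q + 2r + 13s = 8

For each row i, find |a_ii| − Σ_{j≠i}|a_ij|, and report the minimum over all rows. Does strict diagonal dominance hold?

1

row 1: |10.1| − (1.9+4+3.2) = 1
row 2: |-10.4| − (1+4+1.4) = 4
row 3: |-14.7| − (2.7+4+4) = 4
row 4: |13| − (4+4+2) = 3
minimum over rows = 1 → strictly diagonally dominant (convergence guaranteed)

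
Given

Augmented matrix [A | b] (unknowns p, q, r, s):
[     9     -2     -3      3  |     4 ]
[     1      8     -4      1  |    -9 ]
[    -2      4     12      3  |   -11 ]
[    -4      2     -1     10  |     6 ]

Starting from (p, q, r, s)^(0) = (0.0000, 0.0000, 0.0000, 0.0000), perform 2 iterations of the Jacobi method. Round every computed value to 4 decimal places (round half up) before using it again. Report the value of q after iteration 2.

-1.7139

Iteration 1:
  p = (4 - (-2)·0.0000 - (-3)·0.0000 - (3)·0.0000) / (9) = 0.4444
  q = (-9 - (1)·0.0000 - (-4)·0.0000 - (1)·0.0000) / (8) = -1.1250
  r = (-11 - (-2)·0.0000 - (4)·0.0000 - (3)·0.0000) / (12) = -0.9167
  s = (6 - (-4)·0.0000 - (2)·0.0000 - (-1)·0.0000) / (10) = 0.6000
Iteration 2:
  p = (4 - (-2)·-1.1250 - (-3)·-0.9167 - (3)·0.6000) / (9) = -0.3111
  q = (-9 - (1)·0.4444 - (-4)·-0.9167 - (1)·0.6000) / (8) = -1.7139
  r = (-11 - (-2)·0.4444 - (4)·-1.1250 - (3)·0.6000) / (12) = -0.6176
  s = (6 - (-4)·0.4444 - (2)·-1.1250 - (-1)·-0.9167) / (10) = 0.9111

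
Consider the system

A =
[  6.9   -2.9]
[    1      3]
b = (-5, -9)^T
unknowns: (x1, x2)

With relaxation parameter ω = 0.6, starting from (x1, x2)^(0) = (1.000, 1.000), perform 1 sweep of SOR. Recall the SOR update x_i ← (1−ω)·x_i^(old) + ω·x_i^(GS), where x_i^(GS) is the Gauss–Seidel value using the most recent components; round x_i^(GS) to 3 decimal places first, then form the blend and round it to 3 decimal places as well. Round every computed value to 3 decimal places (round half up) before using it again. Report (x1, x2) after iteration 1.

(0.218, -1.444)

Iteration 1:
  x1: GS value = (-5 - (-2.9)·1.000) / (6.9) = -0.304;  x1 ← (1−ω)·1.000 + ω·-0.304 = 0.218
  x2: GS value = (-9 - (1)·0.218) / (3) = -3.073;  x2 ← (1−ω)·1.000 + ω·-3.073 = -1.444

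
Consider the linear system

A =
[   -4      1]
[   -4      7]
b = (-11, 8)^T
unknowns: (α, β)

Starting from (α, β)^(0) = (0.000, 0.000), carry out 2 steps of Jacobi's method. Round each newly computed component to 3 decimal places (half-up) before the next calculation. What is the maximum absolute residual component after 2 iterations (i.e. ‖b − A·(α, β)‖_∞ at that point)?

1.570

Iteration 1:
  α = (-11 - (1)·0.000) / (-4) = 2.750
  β = (8 - (-4)·0.000) / (7) = 1.143
Iteration 2:
  α = (-11 - (1)·1.143) / (-4) = 3.036
  β = (8 - (-4)·2.750) / (7) = 2.714
Residual b − A·x = (-1.570, 1.146); ∞-norm = 1.570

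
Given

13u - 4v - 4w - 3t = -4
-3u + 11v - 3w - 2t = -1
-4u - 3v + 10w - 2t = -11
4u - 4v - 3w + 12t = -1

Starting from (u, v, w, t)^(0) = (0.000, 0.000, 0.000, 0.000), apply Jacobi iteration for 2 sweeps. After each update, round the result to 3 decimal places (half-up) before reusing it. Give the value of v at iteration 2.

-0.490

Iteration 1:
  u = (-4 - (-4)·0.000 - (-4)·0.000 - (-3)·0.000) / (13) = -0.308
  v = (-1 - (-3)·0.000 - (-3)·0.000 - (-2)·0.000) / (11) = -0.091
  w = (-11 - (-4)·0.000 - (-3)·0.000 - (-2)·0.000) / (10) = -1.100
  t = (-1 - (4)·0.000 - (-4)·0.000 - (-3)·0.000) / (12) = -0.083
Iteration 2:
  u = (-4 - (-4)·-0.091 - (-4)·-1.100 - (-3)·-0.083) / (13) = -0.693
  v = (-1 - (-3)·-0.308 - (-3)·-1.100 - (-2)·-0.083) / (11) = -0.490
  w = (-11 - (-4)·-0.308 - (-3)·-0.091 - (-2)·-0.083) / (10) = -1.267
  t = (-1 - (4)·-0.308 - (-4)·-0.091 - (-3)·-1.100) / (12) = -0.286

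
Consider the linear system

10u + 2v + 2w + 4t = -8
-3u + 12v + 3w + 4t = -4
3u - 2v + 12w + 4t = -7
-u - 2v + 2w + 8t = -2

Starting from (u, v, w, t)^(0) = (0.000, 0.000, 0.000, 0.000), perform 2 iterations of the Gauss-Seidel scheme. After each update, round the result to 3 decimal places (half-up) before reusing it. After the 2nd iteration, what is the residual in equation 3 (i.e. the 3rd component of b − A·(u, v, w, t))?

Iteration 1:
  u = (-8 - (2)·0.000 - (2)·0.000 - (4)·0.000) / (10) = -0.800
  v = (-4 - (-3)·-0.800 - (3)·0.000 - (4)·0.000) / (12) = -0.533
  w = (-7 - (3)·-0.800 - (-2)·-0.533 - (4)·0.000) / (12) = -0.472
  t = (-2 - (-1)·-0.800 - (-2)·-0.533 - (2)·-0.472) / (8) = -0.365
Iteration 2:
  u = (-8 - (2)·-0.533 - (2)·-0.472 - (4)·-0.365) / (10) = -0.453
  v = (-4 - (-3)·-0.453 - (3)·-0.472 - (4)·-0.365) / (12) = -0.207
  w = (-7 - (3)·-0.453 - (-2)·-0.207 - (4)·-0.365) / (12) = -0.383
  t = (-2 - (-1)·-0.453 - (-2)·-0.207 - (2)·-0.383) / (8) = -0.263
Residual b − A·x = (-1.238, -0.674, -0.407, 0.003)

-0.407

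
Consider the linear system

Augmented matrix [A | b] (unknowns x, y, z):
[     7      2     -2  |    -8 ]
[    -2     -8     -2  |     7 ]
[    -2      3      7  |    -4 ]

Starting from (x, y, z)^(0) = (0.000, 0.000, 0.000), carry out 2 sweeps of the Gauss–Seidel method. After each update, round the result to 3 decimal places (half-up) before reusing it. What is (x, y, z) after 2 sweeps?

(-1.159, -0.424, -0.721)

Iteration 1:
  x = (-8 - (2)·0.000 - (-2)·0.000) / (7) = -1.143
  y = (7 - (-2)·-1.143 - (-2)·0.000) / (-8) = -0.589
  z = (-4 - (-2)·-1.143 - (3)·-0.589) / (7) = -0.646
Iteration 2:
  x = (-8 - (2)·-0.589 - (-2)·-0.646) / (7) = -1.159
  y = (7 - (-2)·-1.159 - (-2)·-0.646) / (-8) = -0.424
  z = (-4 - (-2)·-1.159 - (3)·-0.424) / (7) = -0.721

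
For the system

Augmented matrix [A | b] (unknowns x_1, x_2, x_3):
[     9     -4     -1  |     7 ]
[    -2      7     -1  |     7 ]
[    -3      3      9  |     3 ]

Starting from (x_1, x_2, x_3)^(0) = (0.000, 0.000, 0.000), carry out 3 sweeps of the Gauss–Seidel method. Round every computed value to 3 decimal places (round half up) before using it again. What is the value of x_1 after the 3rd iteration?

Iteration 1:
  x_1 = (7 - (-4)·0.000 - (-1)·0.000) / (9) = 0.778
  x_2 = (7 - (-2)·0.778 - (-1)·0.000) / (7) = 1.222
  x_3 = (3 - (-3)·0.778 - (3)·1.222) / (9) = 0.185
Iteration 2:
  x_1 = (7 - (-4)·1.222 - (-1)·0.185) / (9) = 1.341
  x_2 = (7 - (-2)·1.341 - (-1)·0.185) / (7) = 1.410
  x_3 = (3 - (-3)·1.341 - (3)·1.410) / (9) = 0.310
Iteration 3:
  x_1 = (7 - (-4)·1.410 - (-1)·0.310) / (9) = 1.439
  x_2 = (7 - (-2)·1.439 - (-1)·0.310) / (7) = 1.455
  x_3 = (3 - (-3)·1.439 - (3)·1.455) / (9) = 0.328

1.439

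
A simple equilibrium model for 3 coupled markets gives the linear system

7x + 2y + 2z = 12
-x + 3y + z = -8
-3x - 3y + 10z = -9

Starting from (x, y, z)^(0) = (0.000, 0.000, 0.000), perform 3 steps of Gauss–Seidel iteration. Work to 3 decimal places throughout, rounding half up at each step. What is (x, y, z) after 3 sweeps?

(2.291, -1.717, -0.728)

Iteration 1:
  x = (12 - (2)·0.000 - (2)·0.000) / (7) = 1.714
  y = (-8 - (-1)·1.714 - (1)·0.000) / (3) = -2.095
  z = (-9 - (-3)·1.714 - (-3)·-2.095) / (10) = -1.014
Iteration 2:
  x = (12 - (2)·-2.095 - (2)·-1.014) / (7) = 2.603
  y = (-8 - (-1)·2.603 - (1)·-1.014) / (3) = -1.461
  z = (-9 - (-3)·2.603 - (-3)·-1.461) / (10) = -0.557
Iteration 3:
  x = (12 - (2)·-1.461 - (2)·-0.557) / (7) = 2.291
  y = (-8 - (-1)·2.291 - (1)·-0.557) / (3) = -1.717
  z = (-9 - (-3)·2.291 - (-3)·-1.717) / (10) = -0.728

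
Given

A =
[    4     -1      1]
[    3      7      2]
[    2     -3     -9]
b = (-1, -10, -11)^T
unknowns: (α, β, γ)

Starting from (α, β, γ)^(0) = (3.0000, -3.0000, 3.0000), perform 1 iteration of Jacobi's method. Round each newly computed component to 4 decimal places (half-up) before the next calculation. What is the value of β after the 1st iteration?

-3.5714

Iteration 1:
  α = (-1 - (-1)·-3.0000 - (1)·3.0000) / (4) = -1.7500
  β = (-10 - (3)·3.0000 - (2)·3.0000) / (7) = -3.5714
  γ = (-11 - (2)·3.0000 - (-3)·-3.0000) / (-9) = 2.8889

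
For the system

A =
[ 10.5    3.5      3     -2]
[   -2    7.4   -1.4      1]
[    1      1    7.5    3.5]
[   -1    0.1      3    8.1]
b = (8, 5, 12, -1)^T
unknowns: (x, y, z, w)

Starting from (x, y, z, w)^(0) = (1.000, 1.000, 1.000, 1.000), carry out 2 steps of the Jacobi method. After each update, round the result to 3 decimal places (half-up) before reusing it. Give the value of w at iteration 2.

-0.416

Iteration 1:
  x = (8 - (3.5)·1.000 - (3)·1.000 - (-2)·1.000) / (10.5) = 0.333
  y = (5 - (-2)·1.000 - (-1.4)·1.000 - (1)·1.000) / (7.4) = 1.000
  z = (12 - (1)·1.000 - (1)·1.000 - (3.5)·1.000) / (7.5) = 0.867
  w = (-1 - (-1)·1.000 - (0.1)·1.000 - (3)·1.000) / (8.1) = -0.383
Iteration 2:
  x = (8 - (3.5)·1.000 - (3)·0.867 - (-2)·-0.383) / (10.5) = 0.108
  y = (5 - (-2)·0.333 - (-1.4)·0.867 - (1)·-0.383) / (7.4) = 0.981
  z = (12 - (1)·0.333 - (1)·1.000 - (3.5)·-0.383) / (7.5) = 1.601
  w = (-1 - (-1)·0.333 - (0.1)·1.000 - (3)·0.867) / (8.1) = -0.416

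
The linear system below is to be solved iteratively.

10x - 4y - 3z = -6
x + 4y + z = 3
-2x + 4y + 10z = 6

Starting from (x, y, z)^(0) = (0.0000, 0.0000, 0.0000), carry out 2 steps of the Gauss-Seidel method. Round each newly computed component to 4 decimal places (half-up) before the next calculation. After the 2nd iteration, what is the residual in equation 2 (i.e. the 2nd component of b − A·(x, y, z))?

-0.1308

Iteration 1:
  x = (-6 - (-4)·0.0000 - (-3)·0.0000) / (10) = -0.6000
  y = (3 - (1)·-0.6000 - (1)·0.0000) / (4) = 0.9000
  z = (6 - (-2)·-0.6000 - (4)·0.9000) / (10) = 0.1200
Iteration 2:
  x = (-6 - (-4)·0.9000 - (-3)·0.1200) / (10) = -0.2040
  y = (3 - (1)·-0.2040 - (1)·0.1200) / (4) = 0.7710
  z = (6 - (-2)·-0.2040 - (4)·0.7710) / (10) = 0.2508
Residual b − A·x = (-0.1236, -0.1308, 0.0000)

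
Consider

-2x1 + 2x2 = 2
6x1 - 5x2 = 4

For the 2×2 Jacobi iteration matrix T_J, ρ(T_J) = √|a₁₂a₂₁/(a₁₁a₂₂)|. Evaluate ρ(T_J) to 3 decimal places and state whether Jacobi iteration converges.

a₁₂a₂₁/(a₁₁a₂₂) = (2)·(6) / ((-2)·(-5)) = 1.200000
ρ = √|1.200000| = √1.200000 = 1.095
ρ > 1, so Jacobi diverges

1.095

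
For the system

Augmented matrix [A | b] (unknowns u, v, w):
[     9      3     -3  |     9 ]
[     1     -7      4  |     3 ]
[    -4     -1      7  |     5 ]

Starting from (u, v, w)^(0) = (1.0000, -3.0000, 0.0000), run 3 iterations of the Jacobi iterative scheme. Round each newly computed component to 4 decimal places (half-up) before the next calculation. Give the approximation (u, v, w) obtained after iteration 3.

(1.4898, 0.8066, 1.5529)

Iteration 1:
  u = (9 - (3)·-3.0000 - (-3)·0.0000) / (9) = 2.0000
  v = (3 - (1)·1.0000 - (4)·0.0000) / (-7) = -0.2857
  w = (5 - (-4)·1.0000 - (-1)·-3.0000) / (7) = 0.8571
Iteration 2:
  u = (9 - (3)·-0.2857 - (-3)·0.8571) / (9) = 1.3809
  v = (3 - (1)·2.0000 - (4)·0.8571) / (-7) = 0.3469
  w = (5 - (-4)·2.0000 - (-1)·-0.2857) / (7) = 1.8163
Iteration 3:
  u = (9 - (3)·0.3469 - (-3)·1.8163) / (9) = 1.4898
  v = (3 - (1)·1.3809 - (4)·1.8163) / (-7) = 0.8066
  w = (5 - (-4)·1.3809 - (-1)·0.3469) / (7) = 1.5529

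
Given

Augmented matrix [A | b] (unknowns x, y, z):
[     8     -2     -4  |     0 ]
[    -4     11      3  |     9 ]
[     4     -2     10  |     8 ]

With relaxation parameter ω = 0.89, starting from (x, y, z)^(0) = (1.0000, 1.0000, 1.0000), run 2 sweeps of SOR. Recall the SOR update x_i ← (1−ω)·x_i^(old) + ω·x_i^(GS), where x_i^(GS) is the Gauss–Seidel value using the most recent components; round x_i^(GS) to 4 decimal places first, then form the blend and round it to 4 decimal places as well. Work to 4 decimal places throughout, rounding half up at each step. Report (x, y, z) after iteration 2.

Iteration 1:
  x: GS value = (0 - (-2)·1.0000 - (-4)·1.0000) / (8) = 0.7500;  x ← (1−ω)·1.0000 + ω·0.7500 = 0.7775
  y: GS value = (9 - (-4)·0.7775 - (3)·1.0000) / (11) = 0.8282;  y ← (1−ω)·1.0000 + ω·0.8282 = 0.8471
  z: GS value = (8 - (4)·0.7775 - (-2)·0.8471) / (10) = 0.6584;  z ← (1−ω)·1.0000 + ω·0.6584 = 0.6960
Iteration 2:
  x: GS value = (0 - (-2)·0.8471 - (-4)·0.6960) / (8) = 0.5598;  x ← (1−ω)·0.7775 + ω·0.5598 = 0.5837
  y: GS value = (9 - (-4)·0.5837 - (3)·0.6960) / (11) = 0.8406;  y ← (1−ω)·0.8471 + ω·0.8406 = 0.8413
  z: GS value = (8 - (4)·0.5837 - (-2)·0.8413) / (10) = 0.7348;  z ← (1−ω)·0.6960 + ω·0.7348 = 0.7305

(0.5837, 0.8413, 0.7305)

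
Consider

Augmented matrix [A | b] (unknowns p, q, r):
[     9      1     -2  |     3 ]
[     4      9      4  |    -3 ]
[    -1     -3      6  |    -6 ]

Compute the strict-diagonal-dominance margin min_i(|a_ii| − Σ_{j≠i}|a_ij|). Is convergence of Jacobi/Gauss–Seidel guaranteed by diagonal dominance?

1

row 1: |9| − (1+2) = 6
row 2: |9| − (4+4) = 1
row 3: |6| − (1+3) = 2
minimum over rows = 1 → strictly diagonally dominant (convergence guaranteed)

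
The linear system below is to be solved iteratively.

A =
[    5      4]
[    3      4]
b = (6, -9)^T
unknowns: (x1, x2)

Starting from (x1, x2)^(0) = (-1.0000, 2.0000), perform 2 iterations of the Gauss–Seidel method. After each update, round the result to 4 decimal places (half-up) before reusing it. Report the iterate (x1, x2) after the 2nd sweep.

(2.7600, -4.3200)

Iteration 1:
  x1 = (6 - (4)·2.0000) / (5) = -0.4000
  x2 = (-9 - (3)·-0.4000) / (4) = -1.9500
Iteration 2:
  x1 = (6 - (4)·-1.9500) / (5) = 2.7600
  x2 = (-9 - (3)·2.7600) / (4) = -4.3200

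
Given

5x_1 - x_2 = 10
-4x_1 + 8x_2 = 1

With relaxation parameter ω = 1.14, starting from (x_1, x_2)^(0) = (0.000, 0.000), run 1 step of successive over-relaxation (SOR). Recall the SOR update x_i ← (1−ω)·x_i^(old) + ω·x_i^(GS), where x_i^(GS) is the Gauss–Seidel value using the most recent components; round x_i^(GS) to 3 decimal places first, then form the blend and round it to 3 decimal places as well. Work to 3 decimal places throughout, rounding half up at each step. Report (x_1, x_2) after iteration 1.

Iteration 1:
  x_1: GS value = (10 - (-1)·0.000) / (5) = 2.000;  x_1 ← (1−ω)·0.000 + ω·2.000 = 2.280
  x_2: GS value = (1 - (-4)·2.280) / (8) = 1.265;  x_2 ← (1−ω)·0.000 + ω·1.265 = 1.442

(2.280, 1.442)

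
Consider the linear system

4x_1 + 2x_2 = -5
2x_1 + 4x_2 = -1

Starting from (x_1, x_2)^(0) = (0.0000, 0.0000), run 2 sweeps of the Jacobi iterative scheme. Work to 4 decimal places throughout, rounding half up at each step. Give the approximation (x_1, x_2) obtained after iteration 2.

(-1.1250, 0.3750)

Iteration 1:
  x_1 = (-5 - (2)·0.0000) / (4) = -1.2500
  x_2 = (-1 - (2)·0.0000) / (4) = -0.2500
Iteration 2:
  x_1 = (-5 - (2)·-0.2500) / (4) = -1.1250
  x_2 = (-1 - (2)·-1.2500) / (4) = 0.3750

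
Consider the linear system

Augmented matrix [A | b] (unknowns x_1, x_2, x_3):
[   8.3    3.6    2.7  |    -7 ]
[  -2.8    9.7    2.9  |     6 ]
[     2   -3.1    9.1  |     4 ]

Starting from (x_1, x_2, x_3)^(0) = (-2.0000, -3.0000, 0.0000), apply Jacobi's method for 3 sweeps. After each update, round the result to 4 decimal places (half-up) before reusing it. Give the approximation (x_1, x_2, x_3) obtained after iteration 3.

(-1.3023, 0.2778, 0.8889)

Iteration 1:
  x_1 = (-7 - (3.6)·-3.0000 - (2.7)·0.0000) / (8.3) = 0.4578
  x_2 = (6 - (-2.8)·-2.0000 - (2.9)·0.0000) / (9.7) = 0.0412
  x_3 = (4 - (2)·-2.0000 - (-3.1)·-3.0000) / (9.1) = -0.1429
Iteration 2:
  x_1 = (-7 - (3.6)·0.0412 - (2.7)·-0.1429) / (8.3) = -0.8148
  x_2 = (6 - (-2.8)·0.4578 - (2.9)·-0.1429) / (9.7) = 0.7934
  x_3 = (4 - (2)·0.4578 - (-3.1)·0.0412) / (9.1) = 0.3530
Iteration 3:
  x_1 = (-7 - (3.6)·0.7934 - (2.7)·0.3530) / (8.3) = -1.3023
  x_2 = (6 - (-2.8)·-0.8148 - (2.9)·0.3530) / (9.7) = 0.2778
  x_3 = (4 - (2)·-0.8148 - (-3.1)·0.7934) / (9.1) = 0.8889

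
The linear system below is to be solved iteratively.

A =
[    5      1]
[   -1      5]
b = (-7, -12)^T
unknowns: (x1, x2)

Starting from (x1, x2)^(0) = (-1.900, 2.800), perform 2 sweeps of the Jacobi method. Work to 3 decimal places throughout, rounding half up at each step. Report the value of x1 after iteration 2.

Iteration 1:
  x1 = (-7 - (1)·2.800) / (5) = -1.960
  x2 = (-12 - (-1)·-1.900) / (5) = -2.780
Iteration 2:
  x1 = (-7 - (1)·-2.780) / (5) = -0.844
  x2 = (-12 - (-1)·-1.960) / (5) = -2.792

-0.844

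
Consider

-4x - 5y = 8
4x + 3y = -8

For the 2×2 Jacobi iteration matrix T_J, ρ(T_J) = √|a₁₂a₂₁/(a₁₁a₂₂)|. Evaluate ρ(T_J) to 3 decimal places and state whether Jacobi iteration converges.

1.291

a₁₂a₂₁/(a₁₁a₂₂) = (-5)·(4) / ((-4)·(3)) = 1.666667
ρ = √|1.666667| = √1.666667 = 1.291
ρ > 1, so Jacobi diverges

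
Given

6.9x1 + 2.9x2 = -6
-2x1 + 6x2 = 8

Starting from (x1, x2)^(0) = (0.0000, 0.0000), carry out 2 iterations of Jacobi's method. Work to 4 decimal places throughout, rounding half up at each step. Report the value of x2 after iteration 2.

1.0435

Iteration 1:
  x1 = (-6 - (2.9)·0.0000) / (6.9) = -0.8696
  x2 = (8 - (-2)·0.0000) / (6) = 1.3333
Iteration 2:
  x1 = (-6 - (2.9)·1.3333) / (6.9) = -1.4299
  x2 = (8 - (-2)·-0.8696) / (6) = 1.0435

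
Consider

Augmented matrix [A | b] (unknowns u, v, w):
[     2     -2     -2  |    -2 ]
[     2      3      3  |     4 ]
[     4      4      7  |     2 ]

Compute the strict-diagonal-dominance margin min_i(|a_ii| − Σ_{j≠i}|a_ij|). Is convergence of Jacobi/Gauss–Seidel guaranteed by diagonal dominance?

-2

row 1: |2| − (2+2) = -2
row 2: |3| − (2+3) = -2
row 3: |7| − (4+4) = -1
minimum over rows = -2 → not strictly diagonally dominant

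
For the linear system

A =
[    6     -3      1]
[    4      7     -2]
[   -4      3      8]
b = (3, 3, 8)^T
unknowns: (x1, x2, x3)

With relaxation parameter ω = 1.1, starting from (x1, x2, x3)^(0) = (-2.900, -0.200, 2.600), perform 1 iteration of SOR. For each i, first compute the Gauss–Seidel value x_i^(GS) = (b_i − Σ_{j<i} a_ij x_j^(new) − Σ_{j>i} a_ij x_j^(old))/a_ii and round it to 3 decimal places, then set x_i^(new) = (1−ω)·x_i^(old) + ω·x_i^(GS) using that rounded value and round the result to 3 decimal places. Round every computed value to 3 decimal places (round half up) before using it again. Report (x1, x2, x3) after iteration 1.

(0.254, 1.149, 0.506)

Iteration 1:
  x1: GS value = (3 - (-3)·-0.200 - (1)·2.600) / (6) = -0.033;  x1 ← (1−ω)·-2.900 + ω·-0.033 = 0.254
  x2: GS value = (3 - (4)·0.254 - (-2)·2.600) / (7) = 1.026;  x2 ← (1−ω)·-0.200 + ω·1.026 = 1.149
  x3: GS value = (8 - (-4)·0.254 - (3)·1.149) / (8) = 0.696;  x3 ← (1−ω)·2.600 + ω·0.696 = 0.506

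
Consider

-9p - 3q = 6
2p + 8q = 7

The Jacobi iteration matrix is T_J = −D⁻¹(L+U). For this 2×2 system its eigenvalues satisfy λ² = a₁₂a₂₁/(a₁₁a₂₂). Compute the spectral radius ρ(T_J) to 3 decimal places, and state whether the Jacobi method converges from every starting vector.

a₁₂a₂₁/(a₁₁a₂₂) = (-3)·(2) / ((-9)·(8)) = 0.083333
ρ = √|0.083333| = √0.083333 = 0.289
ρ < 1, so Jacobi converges

0.289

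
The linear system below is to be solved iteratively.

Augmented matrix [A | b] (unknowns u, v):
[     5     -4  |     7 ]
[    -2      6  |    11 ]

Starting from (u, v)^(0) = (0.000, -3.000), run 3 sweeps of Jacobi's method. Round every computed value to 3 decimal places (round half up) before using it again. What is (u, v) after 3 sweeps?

(2.600, 2.789)

Iteration 1:
  u = (7 - (-4)·-3.000) / (5) = -1.000
  v = (11 - (-2)·0.000) / (6) = 1.833
Iteration 2:
  u = (7 - (-4)·1.833) / (5) = 2.866
  v = (11 - (-2)·-1.000) / (6) = 1.500
Iteration 3:
  u = (7 - (-4)·1.500) / (5) = 2.600
  v = (11 - (-2)·2.866) / (6) = 2.789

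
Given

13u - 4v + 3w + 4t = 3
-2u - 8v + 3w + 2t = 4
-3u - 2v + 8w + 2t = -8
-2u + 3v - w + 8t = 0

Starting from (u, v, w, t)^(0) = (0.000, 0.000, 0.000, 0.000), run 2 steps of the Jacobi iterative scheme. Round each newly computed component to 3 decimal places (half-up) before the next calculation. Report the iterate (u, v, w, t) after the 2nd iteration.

Iteration 1:
  u = (3 - (-4)·0.000 - (3)·0.000 - (4)·0.000) / (13) = 0.231
  v = (4 - (-2)·0.000 - (3)·0.000 - (2)·0.000) / (-8) = -0.500
  w = (-8 - (-3)·0.000 - (-2)·0.000 - (2)·0.000) / (8) = -1.000
  t = (0 - (-2)·0.000 - (3)·0.000 - (-1)·0.000) / (8) = 0.000
Iteration 2:
  u = (3 - (-4)·-0.500 - (3)·-1.000 - (4)·0.000) / (13) = 0.308
  v = (4 - (-2)·0.231 - (3)·-1.000 - (2)·0.000) / (-8) = -0.933
  w = (-8 - (-3)·0.231 - (-2)·-0.500 - (2)·0.000) / (8) = -1.038
  t = (0 - (-2)·0.231 - (3)·-0.500 - (-1)·-1.000) / (8) = 0.120

(0.308, -0.933, -1.038, 0.120)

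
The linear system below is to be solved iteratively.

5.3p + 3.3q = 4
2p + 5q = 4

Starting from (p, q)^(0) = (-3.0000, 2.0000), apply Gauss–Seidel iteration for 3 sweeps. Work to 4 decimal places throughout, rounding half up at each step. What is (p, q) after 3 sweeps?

(0.2901, 0.6840)

Iteration 1:
  p = (4 - (3.3)·2.0000) / (5.3) = -0.4906
  q = (4 - (2)·-0.4906) / (5) = 0.9962
Iteration 2:
  p = (4 - (3.3)·0.9962) / (5.3) = 0.1344
  q = (4 - (2)·0.1344) / (5) = 0.7462
Iteration 3:
  p = (4 - (3.3)·0.7462) / (5.3) = 0.2901
  q = (4 - (2)·0.2901) / (5) = 0.6840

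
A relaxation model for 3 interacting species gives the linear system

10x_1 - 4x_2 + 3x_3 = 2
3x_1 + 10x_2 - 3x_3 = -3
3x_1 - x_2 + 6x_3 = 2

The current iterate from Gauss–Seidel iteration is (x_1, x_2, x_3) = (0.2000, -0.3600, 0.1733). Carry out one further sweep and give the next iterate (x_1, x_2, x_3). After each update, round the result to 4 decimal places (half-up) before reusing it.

(0.0040, -0.2492, 0.2898)

One sweep:
  x_1 = (2 - (-4)·-0.3600 - (3)·0.1733) / (10) = 0.0040
  x_2 = (-3 - (3)·0.0040 - (-3)·0.1733) / (10) = -0.2492
  x_3 = (2 - (3)·0.0040 - (-1)·-0.2492) / (6) = 0.2898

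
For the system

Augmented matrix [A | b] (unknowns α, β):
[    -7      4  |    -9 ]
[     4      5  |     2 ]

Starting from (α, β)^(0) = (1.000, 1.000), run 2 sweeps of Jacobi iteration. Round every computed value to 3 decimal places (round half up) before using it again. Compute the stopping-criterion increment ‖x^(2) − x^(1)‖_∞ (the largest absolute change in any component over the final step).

0.800

Iteration 1:
  α = (-9 - (4)·1.000) / (-7) = 1.857
  β = (2 - (4)·1.000) / (5) = -0.400
Iteration 2:
  α = (-9 - (4)·-0.400) / (-7) = 1.057
  β = (2 - (4)·1.857) / (5) = -1.086
Change: (-0.800, -0.686) → max |·| = 0.800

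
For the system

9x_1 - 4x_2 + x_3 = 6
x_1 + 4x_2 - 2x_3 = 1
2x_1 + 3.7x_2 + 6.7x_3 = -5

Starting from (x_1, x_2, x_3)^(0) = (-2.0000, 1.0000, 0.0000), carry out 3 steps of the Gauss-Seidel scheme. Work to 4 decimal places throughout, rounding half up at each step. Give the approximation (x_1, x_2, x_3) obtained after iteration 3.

Iteration 1:
  x_1 = (6 - (-4)·1.0000 - (1)·0.0000) / (9) = 1.1111
  x_2 = (1 - (1)·1.1111 - (-2)·0.0000) / (4) = -0.0278
  x_3 = (-5 - (2)·1.1111 - (3.7)·-0.0278) / (6.7) = -1.0626
Iteration 2:
  x_1 = (6 - (-4)·-0.0278 - (1)·-1.0626) / (9) = 0.7724
  x_2 = (1 - (1)·0.7724 - (-2)·-1.0626) / (4) = -0.4744
  x_3 = (-5 - (2)·0.7724 - (3.7)·-0.4744) / (6.7) = -0.7149
Iteration 3:
  x_1 = (6 - (-4)·-0.4744 - (1)·-0.7149) / (9) = 0.5353
  x_2 = (1 - (1)·0.5353 - (-2)·-0.7149) / (4) = -0.2413
  x_3 = (-5 - (2)·0.5353 - (3.7)·-0.2413) / (6.7) = -0.7728

(0.5353, -0.2413, -0.7728)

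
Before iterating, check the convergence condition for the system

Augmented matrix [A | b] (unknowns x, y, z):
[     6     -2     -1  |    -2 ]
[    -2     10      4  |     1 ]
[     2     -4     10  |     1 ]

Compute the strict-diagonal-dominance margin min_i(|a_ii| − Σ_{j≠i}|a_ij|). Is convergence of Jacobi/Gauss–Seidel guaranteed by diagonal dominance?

row 1: |6| − (2+1) = 3
row 2: |10| − (2+4) = 4
row 3: |10| − (2+4) = 4
minimum over rows = 3 → strictly diagonally dominant (convergence guaranteed)

3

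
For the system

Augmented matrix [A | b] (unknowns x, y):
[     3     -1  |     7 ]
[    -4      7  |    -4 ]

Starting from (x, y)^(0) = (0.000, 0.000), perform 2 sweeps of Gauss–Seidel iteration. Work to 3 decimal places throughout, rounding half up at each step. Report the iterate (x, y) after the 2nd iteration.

(2.587, 0.907)

Iteration 1:
  x = (7 - (-1)·0.000) / (3) = 2.333
  y = (-4 - (-4)·2.333) / (7) = 0.762
Iteration 2:
  x = (7 - (-1)·0.762) / (3) = 2.587
  y = (-4 - (-4)·2.587) / (7) = 0.907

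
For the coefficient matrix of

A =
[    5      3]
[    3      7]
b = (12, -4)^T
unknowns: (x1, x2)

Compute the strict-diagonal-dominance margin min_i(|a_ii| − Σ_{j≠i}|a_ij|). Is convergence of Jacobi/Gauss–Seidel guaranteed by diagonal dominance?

row 1: |5| − (3) = 2
row 2: |7| − (3) = 4
minimum over rows = 2 → strictly diagonally dominant (convergence guaranteed)

2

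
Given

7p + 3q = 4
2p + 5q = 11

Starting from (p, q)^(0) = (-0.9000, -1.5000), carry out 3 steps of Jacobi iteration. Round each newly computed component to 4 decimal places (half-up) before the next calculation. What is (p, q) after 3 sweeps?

Iteration 1:
  p = (4 - (3)·-1.5000) / (7) = 1.2143
  q = (11 - (2)·-0.9000) / (5) = 2.5600
Iteration 2:
  p = (4 - (3)·2.5600) / (7) = -0.5257
  q = (11 - (2)·1.2143) / (5) = 1.7143
Iteration 3:
  p = (4 - (3)·1.7143) / (7) = -0.1633
  q = (11 - (2)·-0.5257) / (5) = 2.4103

(-0.1633, 2.4103)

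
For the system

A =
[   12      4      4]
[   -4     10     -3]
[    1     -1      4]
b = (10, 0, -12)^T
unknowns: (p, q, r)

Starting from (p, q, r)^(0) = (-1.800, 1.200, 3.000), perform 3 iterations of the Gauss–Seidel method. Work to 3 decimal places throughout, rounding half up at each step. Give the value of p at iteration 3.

2.044

Iteration 1:
  p = (10 - (4)·1.200 - (4)·3.000) / (12) = -0.567
  q = (0 - (-4)·-0.567 - (-3)·3.000) / (10) = 0.673
  r = (-12 - (1)·-0.567 - (-1)·0.673) / (4) = -2.690
Iteration 2:
  p = (10 - (4)·0.673 - (4)·-2.690) / (12) = 1.506
  q = (0 - (-4)·1.506 - (-3)·-2.690) / (10) = -0.205
  r = (-12 - (1)·1.506 - (-1)·-0.205) / (4) = -3.428
Iteration 3:
  p = (10 - (4)·-0.205 - (4)·-3.428) / (12) = 2.044
  q = (0 - (-4)·2.044 - (-3)·-3.428) / (10) = -0.211
  r = (-12 - (1)·2.044 - (-1)·-0.211) / (4) = -3.564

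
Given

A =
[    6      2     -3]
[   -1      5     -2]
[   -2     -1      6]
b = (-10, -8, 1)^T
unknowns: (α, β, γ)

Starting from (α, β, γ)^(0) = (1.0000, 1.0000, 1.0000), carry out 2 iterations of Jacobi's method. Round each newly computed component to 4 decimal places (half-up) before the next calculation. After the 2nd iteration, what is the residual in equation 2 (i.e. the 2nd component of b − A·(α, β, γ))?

Iteration 1:
  α = (-10 - (2)·1.0000 - (-3)·1.0000) / (6) = -1.5000
  β = (-8 - (-1)·1.0000 - (-2)·1.0000) / (5) = -1.0000
  γ = (1 - (-2)·1.0000 - (-1)·1.0000) / (6) = 0.6667
Iteration 2:
  α = (-10 - (2)·-1.0000 - (-3)·0.6667) / (6) = -1.0000
  β = (-8 - (-1)·-1.5000 - (-2)·0.6667) / (5) = -1.6333
  γ = (1 - (-2)·-1.5000 - (-1)·-1.0000) / (6) = -0.5000
Residual b − A·x = (-2.2334, -1.8335, 0.3667)

-1.8335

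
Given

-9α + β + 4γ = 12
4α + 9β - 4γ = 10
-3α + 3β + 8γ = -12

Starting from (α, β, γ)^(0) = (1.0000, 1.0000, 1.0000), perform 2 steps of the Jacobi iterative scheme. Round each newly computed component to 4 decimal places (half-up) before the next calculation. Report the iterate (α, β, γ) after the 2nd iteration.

(-1.8765, 0.7901, -2.2083)

Iteration 1:
  α = (12 - (1)·1.0000 - (4)·1.0000) / (-9) = -0.7778
  β = (10 - (4)·1.0000 - (-4)·1.0000) / (9) = 1.1111
  γ = (-12 - (-3)·1.0000 - (3)·1.0000) / (8) = -1.5000
Iteration 2:
  α = (12 - (1)·1.1111 - (4)·-1.5000) / (-9) = -1.8765
  β = (10 - (4)·-0.7778 - (-4)·-1.5000) / (9) = 0.7901
  γ = (-12 - (-3)·-0.7778 - (3)·1.1111) / (8) = -2.2083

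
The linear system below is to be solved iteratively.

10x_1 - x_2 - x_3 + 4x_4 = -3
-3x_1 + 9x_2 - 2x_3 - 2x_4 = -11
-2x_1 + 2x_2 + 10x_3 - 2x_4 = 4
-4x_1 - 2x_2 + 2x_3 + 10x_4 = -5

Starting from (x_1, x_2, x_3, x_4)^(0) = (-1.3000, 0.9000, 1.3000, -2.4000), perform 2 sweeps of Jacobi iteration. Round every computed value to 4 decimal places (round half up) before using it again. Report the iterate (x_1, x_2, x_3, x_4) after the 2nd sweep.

Iteration 1:
  x_1 = (-3 - (-1)·0.9000 - (-1)·1.3000 - (4)·-2.4000) / (10) = 0.8800
  x_2 = (-11 - (-3)·-1.3000 - (-2)·1.3000 - (-2)·-2.4000) / (9) = -1.9000
  x_3 = (4 - (-2)·-1.3000 - (2)·0.9000 - (-2)·-2.4000) / (10) = -0.5200
  x_4 = (-5 - (-4)·-1.3000 - (-2)·0.9000 - (2)·1.3000) / (10) = -1.1000
Iteration 2:
  x_1 = (-3 - (-1)·-1.9000 - (-1)·-0.5200 - (4)·-1.1000) / (10) = -0.1020
  x_2 = (-11 - (-3)·0.8800 - (-2)·-0.5200 - (-2)·-1.1000) / (9) = -1.2889
  x_3 = (4 - (-2)·0.8800 - (2)·-1.9000 - (-2)·-1.1000) / (10) = 0.7360
  x_4 = (-5 - (-4)·0.8800 - (-2)·-1.9000 - (2)·-0.5200) / (10) = -0.4240

(-0.1020, -1.2889, 0.7360, -0.4240)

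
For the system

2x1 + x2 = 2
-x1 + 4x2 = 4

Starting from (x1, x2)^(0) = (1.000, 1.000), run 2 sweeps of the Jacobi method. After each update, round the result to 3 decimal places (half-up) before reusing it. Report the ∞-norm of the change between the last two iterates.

0.125

Iteration 1:
  x1 = (2 - (1)·1.000) / (2) = 0.500
  x2 = (4 - (-1)·1.000) / (4) = 1.250
Iteration 2:
  x1 = (2 - (1)·1.250) / (2) = 0.375
  x2 = (4 - (-1)·0.500) / (4) = 1.125
Change: (-0.125, -0.125) → max |·| = 0.125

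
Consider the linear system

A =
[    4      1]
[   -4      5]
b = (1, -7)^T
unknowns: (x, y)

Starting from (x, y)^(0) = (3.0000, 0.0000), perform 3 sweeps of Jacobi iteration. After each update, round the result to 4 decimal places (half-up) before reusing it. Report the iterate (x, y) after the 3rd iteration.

Iteration 1:
  x = (1 - (1)·0.0000) / (4) = 0.2500
  y = (-7 - (-4)·3.0000) / (5) = 1.0000
Iteration 2:
  x = (1 - (1)·1.0000) / (4) = 0.0000
  y = (-7 - (-4)·0.2500) / (5) = -1.2000
Iteration 3:
  x = (1 - (1)·-1.2000) / (4) = 0.5500
  y = (-7 - (-4)·0.0000) / (5) = -1.4000

(0.5500, -1.4000)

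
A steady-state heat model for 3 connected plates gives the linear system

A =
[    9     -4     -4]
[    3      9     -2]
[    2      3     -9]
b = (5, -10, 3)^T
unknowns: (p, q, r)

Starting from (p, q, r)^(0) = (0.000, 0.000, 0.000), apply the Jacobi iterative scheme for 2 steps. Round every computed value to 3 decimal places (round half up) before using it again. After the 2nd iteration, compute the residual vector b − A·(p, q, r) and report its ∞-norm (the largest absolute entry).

2.062

Iteration 1:
  p = (5 - (-4)·0.000 - (-4)·0.000) / (9) = 0.556
  q = (-10 - (3)·0.000 - (-2)·0.000) / (9) = -1.111
  r = (3 - (2)·0.000 - (3)·0.000) / (-9) = -0.333
Iteration 2:
  p = (5 - (-4)·-1.111 - (-4)·-0.333) / (9) = -0.086
  q = (-10 - (3)·0.556 - (-2)·-0.333) / (9) = -1.370
  r = (3 - (2)·0.556 - (3)·-1.111) / (-9) = -0.580
Residual b − A·x = (-2.026, 1.428, 2.062); ∞-norm = 2.062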